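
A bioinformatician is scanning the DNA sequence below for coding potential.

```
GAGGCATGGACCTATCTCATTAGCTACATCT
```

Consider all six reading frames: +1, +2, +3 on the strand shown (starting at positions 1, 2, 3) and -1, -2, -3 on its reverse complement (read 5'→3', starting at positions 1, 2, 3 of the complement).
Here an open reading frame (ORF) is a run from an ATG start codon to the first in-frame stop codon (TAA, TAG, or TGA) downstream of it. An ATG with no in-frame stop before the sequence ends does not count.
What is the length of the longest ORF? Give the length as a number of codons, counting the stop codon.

6

Reverse complement (5'→3'): AGATGTAGCTAATGAGATAGGTCCATGCCTC
Frame +1: GAG GCA TGG ACC TAT CTC ATT AGC TAC ATC — no ATG→stop ORF.
Frame +2: AGG CAT GGA CCT ATC TCA TTA GCT ACA TCT — no ATG→stop ORF.
Frame +3: GGC ATG GAC CTA TCT CAT TAG CTA CAT — ATG at 6, stop TAG at 21 → 18 nt.
Frame -1: AGA TGT AGC TAA TGA GAT AGG TCC ATG CCT — no ATG→stop ORF.
Frame -2: GAT GTA GCT AAT GAG ATA GGT CCA TGC CTC — no ATG→stop ORF.
Frame -3: ATG TAG CTA ATG AGA TAG GTC CAT GCC — ATG at 3, stop TAG at 6 → 6 nt; ATG at 12, stop TAG at 18 → 9 nt.
Longest: frame +3, positions 6–23, 18 nt = 6 codons = 5 aa. → 6 codons.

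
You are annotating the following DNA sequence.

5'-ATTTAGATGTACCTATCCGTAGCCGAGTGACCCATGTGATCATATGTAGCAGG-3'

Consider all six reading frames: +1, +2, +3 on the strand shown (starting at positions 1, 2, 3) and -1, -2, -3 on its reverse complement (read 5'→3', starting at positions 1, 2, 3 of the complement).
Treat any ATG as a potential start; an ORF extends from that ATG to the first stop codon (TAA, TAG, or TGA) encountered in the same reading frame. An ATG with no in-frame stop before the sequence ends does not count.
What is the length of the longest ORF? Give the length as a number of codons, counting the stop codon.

Reverse complement (5'→3'): CCTGCTACATATGATCACATGGGTCACTCGGCTACGGATAGGTACATCTAAAT
Frame +1: ATT TAG ATG TAC CTA TCC GTA GCC GAG TGA CCC ATG TGA TCA TAT GTA GCA — ATG at 7, stop TGA at 28 → 24 nt; ATG at 34, stop TGA at 37 → 6 nt.
Frame +2: TTT AGA TGT ACC TAT CCG TAG CCG AGT GAC CCA TGT GAT CAT ATG TAG CAG — ATG at 44, stop TAG at 47 → 6 nt.
Frame +3: TTA GAT GTA CCT ATC CGT AGC CGA GTG ACC CAT GTG ATC ATA TGT AGC AGG — no ATG→stop ORF.
Frame -1: CCT GCT ACA TAT GAT CAC ATG GGT CAC TCG GCT ACG GAT AGG TAC ATC TAA — ATG at 19, stop TAA at 49 → 33 nt.
Frame -2: CTG CTA CAT ATG ATC ACA TGG GTC ACT CGG CTA CGG ATA GGT ACA TCT AAA — no ATG→stop ORF.
Frame -3: TGC TAC ATA TGA TCA CAT GGG TCA CTC GGC TAC GGA TAG GTA CAT CTA AAT — no ATG→stop ORF.
Longest: frame -1, positions 19–51, 33 nt = 11 codons = 10 aa. → 11 codons.

11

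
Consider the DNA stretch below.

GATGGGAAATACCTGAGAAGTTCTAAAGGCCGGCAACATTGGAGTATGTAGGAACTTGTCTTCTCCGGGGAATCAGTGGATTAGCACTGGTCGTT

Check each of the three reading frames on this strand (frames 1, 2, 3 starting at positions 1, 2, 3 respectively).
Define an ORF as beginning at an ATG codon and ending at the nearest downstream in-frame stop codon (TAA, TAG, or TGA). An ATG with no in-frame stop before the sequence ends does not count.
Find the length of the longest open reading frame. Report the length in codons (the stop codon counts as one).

5

Frame 1: GAT GGG AAA TAC CTG AGA AGT TCT AAA GGC CGG CAA CAT TGG AGT ATG TAG GAA CTT GTC TTC TCC GGG GAA TCA GTG GAT TAG CAC TGG TCG — ATG at 46, stop TAG at 49 → 6 nt.
Frame 2: ATG GGA AAT ACC TGA GAA GTT CTA AAG GCC GGC AAC ATT GGA GTA TGT AGG AAC TTG TCT TCT CCG GGG AAT CAG TGG ATT AGC ACT GGT CGT — ATG at 2, stop TGA at 14 → 15 nt.
Frame 3: TGG GAA ATA CCT GAG AAG TTC TAA AGG CCG GCA ACA TTG GAG TAT GTA GGA ACT TGT CTT CTC CGG GGA ATC AGT GGA TTA GCA CTG GTC GTT — no ATG→stop ORF.
Longest: frame 2, positions 2–16, 15 nt = 5 codons = 4 aa. → 5 codons.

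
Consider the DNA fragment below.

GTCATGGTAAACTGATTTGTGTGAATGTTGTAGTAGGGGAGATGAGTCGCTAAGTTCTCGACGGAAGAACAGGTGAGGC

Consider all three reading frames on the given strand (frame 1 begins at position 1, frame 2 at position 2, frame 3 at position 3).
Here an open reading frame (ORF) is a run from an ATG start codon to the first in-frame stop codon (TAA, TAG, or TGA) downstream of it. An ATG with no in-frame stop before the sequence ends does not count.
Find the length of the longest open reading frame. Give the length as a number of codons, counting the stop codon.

Frame 1: GTC ATG GTA AAC TGA TTT GTG TGA ATG TTG TAG TAG GGG AGA TGA GTC GCT AAG TTC TCG ACG GAA GAA CAG GTG AGG — ATG at 4, stop TGA at 13 → 12 nt; ATG at 25, stop TAG at 31 → 9 nt.
Frame 2: TCA TGG TAA ACT GAT TTG TGT GAA TGT TGT AGT AGG GGA GAT GAG TCG CTA AGT TCT CGA CGG AAG AAC AGG TGA GGC — no ATG→stop ORF.
Frame 3: CAT GGT AAA CTG ATT TGT GTG AAT GTT GTA GTA GGG GAG ATG AGT CGC TAA GTT CTC GAC GGA AGA ACA GGT GAG — ATG at 42, stop TAA at 51 → 12 nt.
Longest: frame 1, positions 4–15, 12 nt = 4 codons = 3 aa. → 4 codons.

4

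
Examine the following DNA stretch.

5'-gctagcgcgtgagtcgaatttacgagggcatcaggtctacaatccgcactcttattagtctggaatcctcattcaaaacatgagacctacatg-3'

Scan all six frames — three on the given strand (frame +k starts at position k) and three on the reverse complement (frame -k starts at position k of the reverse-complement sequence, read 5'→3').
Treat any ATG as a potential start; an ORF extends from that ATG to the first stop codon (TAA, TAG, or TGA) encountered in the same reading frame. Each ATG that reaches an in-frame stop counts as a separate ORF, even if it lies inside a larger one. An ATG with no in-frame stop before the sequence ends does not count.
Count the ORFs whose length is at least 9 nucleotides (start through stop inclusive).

3

Reverse complement (5'→3'): CATGTAGGTCTCATGTTTTGAATGAGGATTCCAGACTAATAAGAGTGCGGATTGTAGACCTGATGCCCTCGTAAATTCGACTCACGCGCTAGC
Frame +1: GCT AGC GCG TGA GTC GAA TTT ACG AGG GCA TCA GGT CTA CAA TCC GCA CTC TTA TTA GTC TGG AAT CCT CAT TCA AAA CAT GAG ACC TAC ATG — no ATG→stop ORF.
Frame +2: CTA GCG CGT GAG TCG AAT TTA CGA GGG CAT CAG GTC TAC AAT CCG CAC TCT TAT TAG TCT GGA ATC CTC ATT CAA AAC ATG AGA CCT ACA — no ATG→stop ORF.
Frame +3: TAG CGC GTG AGT CGA ATT TAC GAG GGC ATC AGG TCT ACA ATC CGC ACT CTT ATT AGT CTG GAA TCC TCA TTC AAA ACA TGA GAC CTA CAT — no ATG→stop ORF.
Frame -1: CAT GTA GGT CTC ATG TTT TGA ATG AGG ATT CCA GAC TAA TAA GAG TGC GGA TTG TAG ACC TGA TGC CCT CGT AAA TTC GAC TCA CGC GCT AGC — ATG at 13, stop TGA at 19 → 9 nt; ATG at 22, stop TAA at 37 → 18 nt.
Frame -2: ATG TAG GTC TCA TGT TTT GAA TGA GGA TTC CAG ACT AAT AAG AGT GCG GAT TGT AGA CCT GAT GCC CTC GTA AAT TCG ACT CAC GCG CTA — ATG at 2, stop TAG at 5 → 6 nt.
Frame -3: TGT AGG TCT CAT GTT TTG AAT GAG GAT TCC AGA CTA ATA AGA GTG CGG ATT GTA GAC CTG ATG CCC TCG TAA ATT CGA CTC ACG CGC TAG — ATG at 63, stop TAA at 72 → 12 nt.
ORFs ≥ 9 nucleotides: frame -1 13–21 (9 nucleotides), frame -1 22–39 (18 nucleotides), frame -3 63–74 (12 nucleotides). Count = 3.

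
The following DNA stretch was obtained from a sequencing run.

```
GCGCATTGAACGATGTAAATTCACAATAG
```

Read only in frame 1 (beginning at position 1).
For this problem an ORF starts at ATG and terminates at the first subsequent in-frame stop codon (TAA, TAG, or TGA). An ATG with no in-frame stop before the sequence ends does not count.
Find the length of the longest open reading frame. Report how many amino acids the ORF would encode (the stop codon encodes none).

1

Frame 1: GCG CAT TGA ACG ATG TAA ATT CAC AAT — ATG at 13, stop TAA at 16 → 6 nt.
Longest: frame 1, positions 13–18, 6 nt = 2 codons = 1 aa. → 1 amino acids.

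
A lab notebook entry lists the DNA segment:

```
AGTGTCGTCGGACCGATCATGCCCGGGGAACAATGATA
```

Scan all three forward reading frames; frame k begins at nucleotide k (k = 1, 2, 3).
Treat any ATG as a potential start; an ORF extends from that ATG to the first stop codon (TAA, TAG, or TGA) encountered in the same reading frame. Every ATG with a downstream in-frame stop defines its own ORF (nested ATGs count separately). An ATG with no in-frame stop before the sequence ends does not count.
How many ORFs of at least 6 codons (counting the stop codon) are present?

1

Frame 1: AGT GTC GTC GGA CCG ATC ATG CCC GGG GAA CAA TGA — ATG at 19, stop TGA at 34 → 18 nt.
Frame 2: GTG TCG TCG GAC CGA TCA TGC CCG GGG AAC AAT GAT — no ATG→stop ORF.
Frame 3: TGT CGT CGG ACC GAT CAT GCC CGG GGA ACA ATG ATA — no ATG→stop ORF.
ORFs ≥ 6 codons: frame 1 19–36 (6 codons). Count = 1.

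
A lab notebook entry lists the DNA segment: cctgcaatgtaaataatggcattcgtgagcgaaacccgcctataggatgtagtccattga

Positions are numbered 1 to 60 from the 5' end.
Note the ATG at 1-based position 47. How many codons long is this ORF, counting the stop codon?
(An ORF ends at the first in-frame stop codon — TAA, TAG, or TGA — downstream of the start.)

Codons from position 47: ATG (47–49), TAG (50–52).
TAG is the first in-frame stop; that's 2 codons including the stop.

2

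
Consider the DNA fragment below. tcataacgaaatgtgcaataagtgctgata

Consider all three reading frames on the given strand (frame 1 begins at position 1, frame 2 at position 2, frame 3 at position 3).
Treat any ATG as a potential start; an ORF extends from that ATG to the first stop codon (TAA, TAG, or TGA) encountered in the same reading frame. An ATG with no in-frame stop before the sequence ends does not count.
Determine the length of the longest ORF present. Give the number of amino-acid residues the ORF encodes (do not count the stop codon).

5

Frame 1: TCA TAA CGA AAT GTG CAA TAA GTG CTG ATA — no ATG→stop ORF.
Frame 2: CAT AAC GAA ATG TGC AAT AAG TGC TGA — ATG at 11, stop TGA at 26 → 18 nt.
Frame 3: ATA ACG AAA TGT GCA ATA AGT GCT GAT — no ATG→stop ORF.
Longest: frame 2, positions 11–28, 18 nt = 6 codons = 5 aa. → 5 amino acids.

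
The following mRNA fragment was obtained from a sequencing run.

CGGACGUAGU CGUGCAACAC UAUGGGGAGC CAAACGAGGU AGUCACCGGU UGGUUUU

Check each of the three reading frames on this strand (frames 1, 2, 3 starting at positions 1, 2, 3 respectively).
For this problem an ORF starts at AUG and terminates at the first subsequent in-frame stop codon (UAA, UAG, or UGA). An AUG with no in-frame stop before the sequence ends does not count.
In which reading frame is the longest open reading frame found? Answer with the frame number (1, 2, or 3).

Frame 1: CGG ACG UAG UCG UGC AAC ACU AUG GGG AGC CAA ACG AGG UAG UCA CCG GUU GGU UUU — AUG at 22, stop UAG at 40 → 21 nt.
Frame 2: GGA CGU AGU CGU GCA ACA CUA UGG GGA GCC AAA CGA GGU AGU CAC CGG UUG GUU — no AUG→stop ORF.
Frame 3: GAC GUA GUC GUG CAA CAC UAU GGG GAG CCA AAC GAG GUA GUC ACC GGU UGG UUU — no AUG→stop ORF.
Longest ORF is 21 nt in frame 1 (positions 22–42).

1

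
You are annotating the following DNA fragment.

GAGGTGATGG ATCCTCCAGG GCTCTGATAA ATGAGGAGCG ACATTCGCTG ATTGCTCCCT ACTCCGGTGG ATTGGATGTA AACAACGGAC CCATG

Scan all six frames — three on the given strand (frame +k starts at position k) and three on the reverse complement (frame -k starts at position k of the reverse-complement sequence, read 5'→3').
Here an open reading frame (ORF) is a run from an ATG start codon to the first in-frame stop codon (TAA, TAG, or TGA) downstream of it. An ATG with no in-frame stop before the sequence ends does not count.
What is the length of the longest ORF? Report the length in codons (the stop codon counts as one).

12

Reverse complement (5'→3'): CATGGGTCCGTTGTTTACATCCAATCCACCGGAGTAGGGAGCAATCAGCGAATGTCGCTCCTCATTTATCAGAGCCCTGGAGGATCCATCACCTC
Frame +1: GAG GTG ATG GAT CCT CCA GGG CTC TGA TAA ATG AGG AGC GAC ATT CGC TGA TTG CTC CCT ACT CCG GTG GAT TGG ATG TAA ACA ACG GAC CCA — ATG at 7, stop TGA at 25 → 21 nt; ATG at 31, stop TGA at 49 → 21 nt; ATG at 76, stop TAA at 79 → 6 nt.
Frame +2: AGG TGA TGG ATC CTC CAG GGC TCT GAT AAA TGA GGA GCG ACA TTC GCT GAT TGC TCC CTA CTC CGG TGG ATT GGA TGT AAA CAA CGG ACC CAT — no ATG→stop ORF.
Frame +3: GGT GAT GGA TCC TCC AGG GCT CTG ATA AAT GAG GAG CGA CAT TCG CTG ATT GCT CCC TAC TCC GGT GGA TTG GAT GTA AAC AAC GGA CCC ATG — no ATG→stop ORF.
Frame -1: CAT GGG TCC GTT GTT TAC ATC CAA TCC ACC GGA GTA GGG AGC AAT CAG CGA ATG TCG CTC CTC ATT TAT CAG AGC CCT GGA GGA TCC ATC ACC — no ATG→stop ORF.
Frame -2: ATG GGT CCG TTG TTT ACA TCC AAT CCA CCG GAG TAG GGA GCA ATC AGC GAA TGT CGC TCC TCA TTT ATC AGA GCC CTG GAG GAT CCA TCA CCT — ATG at 2, stop TAG at 35 → 36 nt.
Frame -3: TGG GTC CGT TGT TTA CAT CCA ATC CAC CGG AGT AGG GAG CAA TCA GCG AAT GTC GCT CCT CAT TTA TCA GAG CCC TGG AGG ATC CAT CAC CTC — no ATG→stop ORF.
Longest: frame -2, positions 2–37, 36 nt = 12 codons = 11 aa. → 12 codons.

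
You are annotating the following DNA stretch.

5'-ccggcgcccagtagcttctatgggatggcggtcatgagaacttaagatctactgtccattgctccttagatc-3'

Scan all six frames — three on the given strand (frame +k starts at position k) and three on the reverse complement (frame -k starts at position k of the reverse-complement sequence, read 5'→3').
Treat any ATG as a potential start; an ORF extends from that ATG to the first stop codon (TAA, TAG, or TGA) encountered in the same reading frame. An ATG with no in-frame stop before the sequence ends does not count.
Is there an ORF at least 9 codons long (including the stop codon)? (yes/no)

Reverse complement (5'→3'): GATCTAAGGAGCAATGGACAGTAGATCTTAAGTTCTCATGACCGCCATCCCATAGAAGCTACTGGGCGCCGG
Frame +1: CCG GCG CCC AGT AGC TTC TAT GGG ATG GCG GTC ATG AGA ACT TAA GAT CTA CTG TCC ATT GCT CCT TAG ATC — ATG at 25, stop TAA at 43 → 21 nt; ATG at 34, stop TAA at 43 → 12 nt.
Frame +2: CGG CGC CCA GTA GCT TCT ATG GGA TGG CGG TCA TGA GAA CTT AAG ATC TAC TGT CCA TTG CTC CTT AGA — ATG at 20, stop TGA at 35 → 18 nt.
Frame +3: GGC GCC CAG TAG CTT CTA TGG GAT GGC GGT CAT GAG AAC TTA AGA TCT ACT GTC CAT TGC TCC TTA GAT — no ATG→stop ORF.
Frame -1: GAT CTA AGG AGC AAT GGA CAG TAG ATC TTA AGT TCT CAT GAC CGC CAT CCC ATA GAA GCT ACT GGG CGC CGG — no ATG→stop ORF.
Frame -2: ATC TAA GGA GCA ATG GAC AGT AGA TCT TAA GTT CTC ATG ACC GCC ATC CCA TAG AAG CTA CTG GGC GCC — ATG at 14, stop TAA at 29 → 18 nt; ATG at 38, stop TAG at 53 → 18 nt.
Frame -3: TCT AAG GAG CAA TGG ACA GTA GAT CTT AAG TTC TCA TGA CCG CCA TCC CAT AGA AGC TAC TGG GCG CCG — no ATG→stop ORF.
Largest ORF found is 7 codons < 9, so no.

no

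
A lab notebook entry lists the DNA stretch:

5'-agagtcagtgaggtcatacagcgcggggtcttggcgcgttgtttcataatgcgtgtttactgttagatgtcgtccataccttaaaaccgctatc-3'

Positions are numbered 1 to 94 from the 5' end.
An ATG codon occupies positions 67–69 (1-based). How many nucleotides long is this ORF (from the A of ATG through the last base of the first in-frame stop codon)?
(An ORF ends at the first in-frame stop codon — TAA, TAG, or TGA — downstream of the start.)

18

Codons from position 67: ATG (67–69), TCG (70–72), TCC (73–75), ATA (76–78), CCT (79–81), TAA (82–84).
TAA is the first in-frame stop; ORF spans 67–84, 18 nucleotides.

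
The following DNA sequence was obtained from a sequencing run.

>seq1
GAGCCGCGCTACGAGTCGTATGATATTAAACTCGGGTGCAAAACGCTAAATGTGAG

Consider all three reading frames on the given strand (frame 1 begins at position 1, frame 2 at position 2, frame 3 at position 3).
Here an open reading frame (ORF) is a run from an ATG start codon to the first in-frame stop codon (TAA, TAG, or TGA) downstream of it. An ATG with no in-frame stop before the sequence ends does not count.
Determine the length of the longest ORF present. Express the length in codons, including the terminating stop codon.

10

Frame 1: GAG CCG CGC TAC GAG TCG TAT GAT ATT AAA CTC GGG TGC AAA ACG CTA AAT GTG — no ATG→stop ORF.
Frame 2: AGC CGC GCT ACG AGT CGT ATG ATA TTA AAC TCG GGT GCA AAA CGC TAA ATG TGA — ATG at 20, stop TAA at 47 → 30 nt; ATG at 50, stop TGA at 53 → 6 nt.
Frame 3: GCC GCG CTA CGA GTC GTA TGA TAT TAA ACT CGG GTG CAA AAC GCT AAA TGT GAG — no ATG→stop ORF.
Longest: frame 2, positions 20–49, 30 nt = 10 codons = 9 aa. → 10 codons.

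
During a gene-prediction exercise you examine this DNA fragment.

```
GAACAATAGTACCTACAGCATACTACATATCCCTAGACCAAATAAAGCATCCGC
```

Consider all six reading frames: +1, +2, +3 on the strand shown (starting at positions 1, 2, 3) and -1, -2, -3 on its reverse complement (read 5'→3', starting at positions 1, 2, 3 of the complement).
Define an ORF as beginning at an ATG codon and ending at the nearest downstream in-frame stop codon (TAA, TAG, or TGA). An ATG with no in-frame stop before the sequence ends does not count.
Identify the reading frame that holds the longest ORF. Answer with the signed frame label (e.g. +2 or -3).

-2

Reverse complement (5'→3'): GCGGATGCTTTATTTGGTCTAGGGATATGTAGTATGCTGTAGGTACTATTGTTC
Frame +1: GAA CAA TAG TAC CTA CAG CAT ACT ACA TAT CCC TAG ACC AAA TAA AGC ATC CGC — no ATG→stop ORF.
Frame +2: AAC AAT AGT ACC TAC AGC ATA CTA CAT ATC CCT AGA CCA AAT AAA GCA TCC — no ATG→stop ORF.
Frame +3: ACA ATA GTA CCT ACA GCA TAC TAC ATA TCC CTA GAC CAA ATA AAG CAT CCG — no ATG→stop ORF.
Frame -1: GCG GAT GCT TTA TTT GGT CTA GGG ATA TGT AGT ATG CTG TAG GTA CTA TTG TTC — ATG at 34, stop TAG at 40 → 9 nt.
Frame -2: CGG ATG CTT TAT TTG GTC TAG GGA TAT GTA GTA TGC TGT AGG TAC TAT TGT — ATG at 5, stop TAG at 20 → 18 nt.
Frame -3: GGA TGC TTT ATT TGG TCT AGG GAT ATG TAG TAT GCT GTA GGT ACT ATT GTT — ATG at 27, stop TAG at 30 → 6 nt.
Longest ORF is 18 nt in frame -2 (positions 5–22).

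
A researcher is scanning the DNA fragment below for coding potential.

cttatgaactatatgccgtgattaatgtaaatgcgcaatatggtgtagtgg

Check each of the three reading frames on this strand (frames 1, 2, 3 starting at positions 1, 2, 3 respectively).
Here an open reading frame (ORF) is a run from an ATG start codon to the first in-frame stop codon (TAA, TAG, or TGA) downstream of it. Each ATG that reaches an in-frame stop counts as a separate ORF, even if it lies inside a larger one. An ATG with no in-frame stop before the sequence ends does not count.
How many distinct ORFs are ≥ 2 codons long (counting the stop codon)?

Frame 1: CTT ATG AAC TAT ATG CCG TGA TTA ATG TAA ATG CGC AAT ATG GTG TAG TGG — ATG at 4, stop TGA at 19 → 18 nt; ATG at 13, stop TGA at 19 → 9 nt; ATG at 25, stop TAA at 28 → 6 nt; ATG at 31, stop TAG at 46 → 18 nt; ATG at 40, stop TAG at 46 → 9 nt.
Frame 2: TTA TGA ACT ATA TGC CGT GAT TAA TGT AAA TGC GCA ATA TGG TGT AGT — no ATG→stop ORF.
Frame 3: TAT GAA CTA TAT GCC GTG ATT AAT GTA AAT GCG CAA TAT GGT GTA GTG — no ATG→stop ORF.
ORFs ≥ 2 codons: frame 1 4–21 (6 codons), frame 1 13–21 (3 codons), frame 1 25–30 (2 codons), frame 1 31–48 (6 codons), frame 1 40–48 (3 codons). Count = 5.

5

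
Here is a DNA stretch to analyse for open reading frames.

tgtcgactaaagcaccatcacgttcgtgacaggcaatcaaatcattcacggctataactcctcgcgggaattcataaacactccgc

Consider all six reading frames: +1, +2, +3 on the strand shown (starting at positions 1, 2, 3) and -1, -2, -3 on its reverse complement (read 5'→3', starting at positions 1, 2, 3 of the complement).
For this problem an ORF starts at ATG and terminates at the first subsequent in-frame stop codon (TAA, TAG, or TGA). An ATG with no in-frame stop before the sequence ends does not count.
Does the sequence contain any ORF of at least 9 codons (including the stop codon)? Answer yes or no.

no

Reverse complement (5'→3'): GCGGAGTGTTTATGAATTCCCGCGAGGAGTTATAGCCGTGAATGATTTGATTGCCTGTCACGAACGTGATGGTGCTTTAGTCGACA
Frame +1: TGT CGA CTA AAG CAC CAT CAC GTT CGT GAC AGG CAA TCA AAT CAT TCA CGG CTA TAA CTC CTC GCG GGA ATT CAT AAA CAC TCC — no ATG→stop ORF.
Frame +2: GTC GAC TAA AGC ACC ATC ACG TTC GTG ACA GGC AAT CAA ATC ATT CAC GGC TAT AAC TCC TCG CGG GAA TTC ATA AAC ACT CCG — no ATG→stop ORF.
Frame +3: TCG ACT AAA GCA CCA TCA CGT TCG TGA CAG GCA ATC AAA TCA TTC ACG GCT ATA ACT CCT CGC GGG AAT TCA TAA ACA CTC CGC — no ATG→stop ORF.
Frame -1: GCG GAG TGT TTA TGA ATT CCC GCG AGG AGT TAT AGC CGT GAA TGA TTT GAT TGC CTG TCA CGA ACG TGA TGG TGC TTT AGT CGA — no ATG→stop ORF.
Frame -2: CGG AGT GTT TAT GAA TTC CCG CGA GGA GTT ATA GCC GTG AAT GAT TTG ATT GCC TGT CAC GAA CGT GAT GGT GCT TTA GTC GAC — no ATG→stop ORF.
Frame -3: GGA GTG TTT ATG AAT TCC CGC GAG GAG TTA TAG CCG TGA ATG ATT TGA TTG CCT GTC ACG AAC GTG ATG GTG CTT TAG TCG ACA — ATG at 12, stop TAG at 33 → 24 nt; ATG at 42, stop TGA at 48 → 9 nt; ATG at 69, stop TAG at 78 → 12 nt.
Largest ORF found is 8 codons < 9, so no.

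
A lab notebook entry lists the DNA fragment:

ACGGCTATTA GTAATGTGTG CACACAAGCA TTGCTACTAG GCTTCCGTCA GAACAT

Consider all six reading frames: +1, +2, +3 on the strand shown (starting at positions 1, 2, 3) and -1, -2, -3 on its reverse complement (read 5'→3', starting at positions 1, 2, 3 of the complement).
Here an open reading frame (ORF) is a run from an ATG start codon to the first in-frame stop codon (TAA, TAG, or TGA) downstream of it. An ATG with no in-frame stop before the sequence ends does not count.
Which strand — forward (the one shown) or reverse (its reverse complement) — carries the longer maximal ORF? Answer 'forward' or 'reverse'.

Reverse complement (5'→3'): ATGTTCTGACGGAAGCCTAGTAGCAATGCTTGTGTGCACACATTACTAATAGCCGT
Frame +1: ACG GCT ATT AGT AAT GTG TGC ACA CAA GCA TTG CTA CTA GGC TTC CGT CAG AAC — no ATG→stop ORF.
Frame +2: CGG CTA TTA GTA ATG TGT GCA CAC AAG CAT TGC TAC TAG GCT TCC GTC AGA ACA — ATG at 14, stop TAG at 38 → 27 nt.
Frame +3: GGC TAT TAG TAA TGT GTG CAC ACA AGC ATT GCT ACT AGG CTT CCG TCA GAA CAT — no ATG→stop ORF.
Frame -1: ATG TTC TGA CGG AAG CCT AGT AGC AAT GCT TGT GTG CAC ACA TTA CTA ATA GCC — ATG at 1, stop TGA at 7 → 9 nt.
Frame -2: TGT TCT GAC GGA AGC CTA GTA GCA ATG CTT GTG TGC ACA CAT TAC TAA TAG CCG — ATG at 26, stop TAA at 47 → 24 nt.
Frame -3: GTT CTG ACG GAA GCC TAG TAG CAA TGC TTG TGT GCA CAC ATT ACT AAT AGC CGT — no ATG→stop ORF.
Forward-strand max 27 nt; reverse-strand max 24 nt. The forward strand has the longer ORF.

forward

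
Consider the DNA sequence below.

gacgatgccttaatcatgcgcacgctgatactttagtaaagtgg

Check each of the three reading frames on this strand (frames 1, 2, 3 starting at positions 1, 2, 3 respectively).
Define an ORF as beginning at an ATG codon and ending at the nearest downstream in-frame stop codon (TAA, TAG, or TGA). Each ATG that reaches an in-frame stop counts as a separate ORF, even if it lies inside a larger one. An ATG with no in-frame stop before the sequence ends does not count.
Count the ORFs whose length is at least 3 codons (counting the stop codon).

Frame 1: GAC GAT GCC TTA ATC ATG CGC ACG CTG ATA CTT TAG TAA AGT — ATG at 16, stop TAG at 34 → 21 nt.
Frame 2: ACG ATG CCT TAA TCA TGC GCA CGC TGA TAC TTT AGT AAA GTG — ATG at 5, stop TAA at 11 → 9 nt.
Frame 3: CGA TGC CTT AAT CAT GCG CAC GCT GAT ACT TTA GTA AAG TGG — no ATG→stop ORF.
ORFs ≥ 3 codons: frame 1 16–36 (7 codons), frame 2 5–13 (3 codons). Count = 2.

2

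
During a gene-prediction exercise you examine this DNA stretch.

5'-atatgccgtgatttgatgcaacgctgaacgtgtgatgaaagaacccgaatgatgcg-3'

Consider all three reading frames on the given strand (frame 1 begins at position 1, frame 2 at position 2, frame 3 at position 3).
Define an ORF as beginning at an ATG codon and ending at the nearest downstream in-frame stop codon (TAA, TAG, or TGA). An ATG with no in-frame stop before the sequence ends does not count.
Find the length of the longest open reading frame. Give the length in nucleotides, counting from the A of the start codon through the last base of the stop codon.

18

Frame 1: ATA TGC CGT GAT TTG ATG CAA CGC TGA ACG TGT GAT GAA AGA ACC CGA ATG ATG — ATG at 16, stop TGA at 25 → 12 nt.
Frame 2: TAT GCC GTG ATT TGA TGC AAC GCT GAA CGT GTG ATG AAA GAA CCC GAA TGA TGC — ATG at 35, stop TGA at 50 → 18 nt.
Frame 3: ATG CCG TGA TTT GAT GCA ACG CTG AAC GTG TGA TGA AAG AAC CCG AAT GAT GCG — ATG at 3, stop TGA at 9 → 9 nt.
Longest: frame 2, positions 35–52, 18 nt = 6 codons = 5 aa. → 18 nucleotides.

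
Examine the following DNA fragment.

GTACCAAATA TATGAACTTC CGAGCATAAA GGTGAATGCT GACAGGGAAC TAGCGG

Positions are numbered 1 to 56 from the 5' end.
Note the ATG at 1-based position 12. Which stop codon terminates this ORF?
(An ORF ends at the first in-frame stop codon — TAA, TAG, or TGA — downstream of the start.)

TAA

Codons from position 12: ATG (12–14), AAC (15–17), TTC (18–20), CGA (21–23), GCA (24–26), TAA (27–29).
The first in-frame stop codon is TAA.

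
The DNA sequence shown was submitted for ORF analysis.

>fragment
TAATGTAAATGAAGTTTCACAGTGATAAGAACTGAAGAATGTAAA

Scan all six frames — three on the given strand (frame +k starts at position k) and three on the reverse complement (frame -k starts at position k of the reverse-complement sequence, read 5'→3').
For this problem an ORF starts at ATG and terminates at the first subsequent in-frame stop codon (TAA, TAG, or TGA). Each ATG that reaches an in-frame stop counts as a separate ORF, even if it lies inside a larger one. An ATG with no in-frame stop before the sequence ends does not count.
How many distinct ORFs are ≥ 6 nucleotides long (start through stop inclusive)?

3

Reverse complement (5'→3'): TTTACATTCTTCAGTTCTTATCACTGTGAAACTTCATTTACATTA
Frame +1: TAA TGT AAA TGA AGT TTC ACA GTG ATA AGA ACT GAA GAA TGT AAA — no ATG→stop ORF.
Frame +2: AAT GTA AAT GAA GTT TCA CAG TGA TAA GAA CTG AAG AAT GTA — no ATG→stop ORF.
Frame +3: ATG TAA ATG AAG TTT CAC AGT GAT AAG AAC TGA AGA ATG TAA — ATG at 3, stop TAA at 6 → 6 nt; ATG at 9, stop TGA at 33 → 27 nt; ATG at 39, stop TAA at 42 → 6 nt.
Frame -1: TTT ACA TTC TTC AGT TCT TAT CAC TGT GAA ACT TCA TTT ACA TTA — no ATG→stop ORF.
Frame -2: TTA CAT TCT TCA GTT CTT ATC ACT GTG AAA CTT CAT TTA CAT — no ATG→stop ORF.
Frame -3: TAC ATT CTT CAG TTC TTA TCA CTG TGA AAC TTC ATT TAC ATT — no ATG→stop ORF.
ORFs ≥ 6 nucleotides: frame +3 3–8 (6 nucleotides), frame +3 9–35 (27 nucleotides), frame +3 39–44 (6 nucleotides). Count = 3.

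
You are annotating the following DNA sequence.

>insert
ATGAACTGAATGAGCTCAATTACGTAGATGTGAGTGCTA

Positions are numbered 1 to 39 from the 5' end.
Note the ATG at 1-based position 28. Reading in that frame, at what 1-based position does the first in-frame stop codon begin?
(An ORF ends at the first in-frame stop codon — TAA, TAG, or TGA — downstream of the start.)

Codons from position 28: ATG (28–30), TGA (31–33).
TGA is a stop codon; it begins at position 31.

31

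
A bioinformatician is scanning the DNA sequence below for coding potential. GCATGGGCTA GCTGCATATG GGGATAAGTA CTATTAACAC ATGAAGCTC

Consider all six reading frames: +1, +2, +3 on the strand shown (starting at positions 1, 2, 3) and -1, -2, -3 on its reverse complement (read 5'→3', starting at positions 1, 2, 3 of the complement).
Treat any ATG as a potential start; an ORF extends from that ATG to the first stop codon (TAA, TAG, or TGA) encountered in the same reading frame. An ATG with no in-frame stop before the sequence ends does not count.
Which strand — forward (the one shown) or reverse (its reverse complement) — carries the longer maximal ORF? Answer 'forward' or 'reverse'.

Reverse complement (5'→3'): GAGCTTCATGTGTTAATAGTACTTATCCCCATATGCAGCTAGCCCATGC
Frame +1: GCA TGG GCT AGC TGC ATA TGG GGA TAA GTA CTA TTA ACA CAT GAA GCT — no ATG→stop ORF.
Frame +2: CAT GGG CTA GCT GCA TAT GGG GAT AAG TAC TAT TAA CAC ATG AAG CTC — no ATG→stop ORF.
Frame +3: ATG GGC TAG CTG CAT ATG GGG ATA AGT ACT ATT AAC ACA TGA AGC — ATG at 3, stop TAG at 9 → 9 nt; ATG at 18, stop TGA at 42 → 27 nt.
Frame -1: GAG CTT CAT GTG TTA ATA GTA CTT ATC CCC ATA TGC AGC TAG CCC ATG — no ATG→stop ORF.
Frame -2: AGC TTC ATG TGT TAA TAG TAC TTA TCC CCA TAT GCA GCT AGC CCA TGC — ATG at 8, stop TAA at 14 → 9 nt.
Frame -3: GCT TCA TGT GTT AAT AGT ACT TAT CCC CAT ATG CAG CTA GCC CAT — no ATG→stop ORF.
Forward-strand max 27 nt; reverse-strand max 9 nt. The forward strand has the longer ORF.

forward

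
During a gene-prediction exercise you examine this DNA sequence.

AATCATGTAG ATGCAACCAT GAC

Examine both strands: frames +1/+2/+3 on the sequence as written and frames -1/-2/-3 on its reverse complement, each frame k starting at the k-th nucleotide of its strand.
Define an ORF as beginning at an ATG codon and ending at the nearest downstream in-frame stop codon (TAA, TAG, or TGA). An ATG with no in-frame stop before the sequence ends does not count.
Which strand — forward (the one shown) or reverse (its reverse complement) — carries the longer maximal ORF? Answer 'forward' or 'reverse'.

Reverse complement (5'→3'): GTCATGGTTGCATCTACATGATT
Frame +1: AAT CAT GTA GAT GCA ACC ATG — no ATG→stop ORF.
Frame +2: ATC ATG TAG ATG CAA CCA TGA — ATG at 5, stop TAG at 8 → 6 nt; ATG at 11, stop TGA at 20 → 12 nt.
Frame +3: TCA TGT AGA TGC AAC CAT GAC — no ATG→stop ORF.
Frame -1: GTC ATG GTT GCA TCT ACA TGA — ATG at 4, stop TGA at 19 → 18 nt.
Frame -2: TCA TGG TTG CAT CTA CAT GAT — no ATG→stop ORF.
Frame -3: CAT GGT TGC ATC TAC ATG ATT — no ATG→stop ORF.
Forward-strand max 12 nt; reverse-strand max 18 nt. The reverse strand has the longer ORF.

reverse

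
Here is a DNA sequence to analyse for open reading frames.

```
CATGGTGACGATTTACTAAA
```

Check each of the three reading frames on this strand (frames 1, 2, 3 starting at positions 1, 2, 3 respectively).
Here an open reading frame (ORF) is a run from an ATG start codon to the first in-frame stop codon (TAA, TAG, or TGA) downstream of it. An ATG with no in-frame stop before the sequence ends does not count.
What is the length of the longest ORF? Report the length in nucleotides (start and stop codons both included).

Frame 1: CAT GGT GAC GAT TTA CTA — no ATG→stop ORF.
Frame 2: ATG GTG ACG ATT TAC TAA — ATG at 2, stop TAA at 17 → 18 nt.
Frame 3: TGG TGA CGA TTT ACT AAA — no ATG→stop ORF.
Longest: frame 2, positions 2–19, 18 nt = 6 codons = 5 aa. → 18 nucleotides.

18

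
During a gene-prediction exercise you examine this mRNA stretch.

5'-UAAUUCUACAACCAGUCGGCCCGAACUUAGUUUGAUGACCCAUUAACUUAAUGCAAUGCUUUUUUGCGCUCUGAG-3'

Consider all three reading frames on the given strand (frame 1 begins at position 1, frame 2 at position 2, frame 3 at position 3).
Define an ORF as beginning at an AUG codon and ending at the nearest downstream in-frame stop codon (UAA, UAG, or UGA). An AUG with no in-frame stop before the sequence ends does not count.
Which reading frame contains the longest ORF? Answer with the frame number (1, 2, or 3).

Frame 1: UAA UUC UAC AAC CAG UCG GCC CGA ACU UAG UUU GAU GAC CCA UUA ACU UAA UGC AAU GCU UUU UUG CGC UCU GAG — no AUG→stop ORF.
Frame 2: AAU UCU ACA ACC AGU CGG CCC GAA CUU AGU UUG AUG ACC CAU UAA CUU AAU GCA AUG CUU UUU UGC GCU CUG — AUG at 35, stop UAA at 44 → 12 nt.
Frame 3: AUU CUA CAA CCA GUC GGC CCG AAC UUA GUU UGA UGA CCC AUU AAC UUA AUG CAA UGC UUU UUU GCG CUC UGA — AUG at 51, stop UGA at 72 → 24 nt.
Longest ORF is 24 nt in frame 3 (positions 51–74).

3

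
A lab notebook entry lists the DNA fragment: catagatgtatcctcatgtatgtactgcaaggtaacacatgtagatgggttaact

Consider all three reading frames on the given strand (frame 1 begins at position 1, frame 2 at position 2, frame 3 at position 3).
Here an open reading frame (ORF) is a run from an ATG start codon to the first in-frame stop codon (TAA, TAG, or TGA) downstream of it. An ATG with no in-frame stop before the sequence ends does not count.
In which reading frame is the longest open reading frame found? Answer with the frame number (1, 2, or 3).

Frame 1: CAT AGA TGT ATC CTC ATG TAT GTA CTG CAA GGT AAC ACA TGT AGA TGG GTT AAC — no ATG→stop ORF.
Frame 2: ATA GAT GTA TCC TCA TGT ATG TAC TGC AAG GTA ACA CAT GTA GAT GGG TTA ACT — no ATG→stop ORF.
Frame 3: TAG ATG TAT CCT CAT GTA TGT ACT GCA AGG TAA CAC ATG TAG ATG GGT TAA — ATG at 6, stop TAA at 33 → 30 nt; ATG at 39, stop TAG at 42 → 6 nt; ATG at 45, stop TAA at 51 → 9 nt.
Longest ORF is 30 nt in frame 3 (positions 6–35).

3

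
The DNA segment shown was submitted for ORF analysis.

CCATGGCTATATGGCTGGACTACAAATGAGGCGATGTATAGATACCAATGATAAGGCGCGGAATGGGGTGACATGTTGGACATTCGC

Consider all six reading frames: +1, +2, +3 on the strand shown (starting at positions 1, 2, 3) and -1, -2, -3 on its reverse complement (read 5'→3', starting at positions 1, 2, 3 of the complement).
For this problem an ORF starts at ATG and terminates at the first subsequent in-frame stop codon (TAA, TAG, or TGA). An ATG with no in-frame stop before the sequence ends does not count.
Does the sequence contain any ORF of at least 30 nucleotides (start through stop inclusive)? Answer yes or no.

no

Reverse complement (5'→3'): GCGAATGTCCAACATGTCACCCCATTCCGCGCCTTATCATTGGTATCTATACATCGCCTCATTTGTAGTCCAGCCATATAGCCATGG
Frame +1: CCA TGG CTA TAT GGC TGG ACT ACA AAT GAG GCG ATG TAT AGA TAC CAA TGA TAA GGC GCG GAA TGG GGT GAC ATG TTG GAC ATT CGC — ATG at 34, stop TGA at 49 → 18 nt.
Frame +2: CAT GGC TAT ATG GCT GGA CTA CAA ATG AGG CGA TGT ATA GAT ACC AAT GAT AAG GCG CGG AAT GGG GTG ACA TGT TGG ACA TTC — no ATG→stop ORF.
Frame +3: ATG GCT ATA TGG CTG GAC TAC AAA TGA GGC GAT GTA TAG ATA CCA ATG ATA AGG CGC GGA ATG GGG TGA CAT GTT GGA CAT TCG — ATG at 3, stop TGA at 27 → 27 nt; ATG at 48, stop TGA at 69 → 24 nt; ATG at 63, stop TGA at 69 → 9 nt.
Frame -1: GCG AAT GTC CAA CAT GTC ACC CCA TTC CGC GCC TTA TCA TTG GTA TCT ATA CAT CGC CTC ATT TGT AGT CCA GCC ATA TAG CCA TGG — no ATG→stop ORF.
Frame -2: CGA ATG TCC AAC ATG TCA CCC CAT TCC GCG CCT TAT CAT TGG TAT CTA TAC ATC GCC TCA TTT GTA GTC CAG CCA TAT AGC CAT — no ATG→stop ORF.
Frame -3: GAA TGT CCA ACA TGT CAC CCC ATT CCG CGC CTT ATC ATT GGT ATC TAT ACA TCG CCT CAT TTG TAG TCC AGC CAT ATA GCC ATG — no ATG→stop ORF.
Largest ORF found is 27 nucleotides < 30, so no.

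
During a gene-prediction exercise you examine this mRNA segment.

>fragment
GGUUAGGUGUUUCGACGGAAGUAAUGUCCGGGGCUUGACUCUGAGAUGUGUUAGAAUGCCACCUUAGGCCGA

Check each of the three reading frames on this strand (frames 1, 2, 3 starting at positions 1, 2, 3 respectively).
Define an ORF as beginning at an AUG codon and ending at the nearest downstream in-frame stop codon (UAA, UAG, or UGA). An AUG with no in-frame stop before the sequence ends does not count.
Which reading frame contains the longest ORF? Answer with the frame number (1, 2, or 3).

3

Frame 1: GGU UAG GUG UUU CGA CGG AAG UAA UGU CCG GGG CUU GAC UCU GAG AUG UGU UAG AAU GCC ACC UUA GGC CGA — AUG at 46, stop UAG at 52 → 9 nt.
Frame 2: GUU AGG UGU UUC GAC GGA AGU AAU GUC CGG GGC UUG ACU CUG AGA UGU GUU AGA AUG CCA CCU UAG GCC — AUG at 56, stop UAG at 65 → 12 nt.
Frame 3: UUA GGU GUU UCG ACG GAA GUA AUG UCC GGG GCU UGA CUC UGA GAU GUG UUA GAA UGC CAC CUU AGG CCG — AUG at 24, stop UGA at 36 → 15 nt.
Longest ORF is 15 nt in frame 3 (positions 24–38).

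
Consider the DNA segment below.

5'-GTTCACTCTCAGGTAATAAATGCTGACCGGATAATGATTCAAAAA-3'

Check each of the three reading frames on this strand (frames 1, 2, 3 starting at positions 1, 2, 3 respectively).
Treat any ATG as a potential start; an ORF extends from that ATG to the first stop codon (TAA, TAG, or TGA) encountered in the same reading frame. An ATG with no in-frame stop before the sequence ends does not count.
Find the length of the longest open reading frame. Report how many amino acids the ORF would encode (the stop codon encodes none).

4

Frame 1: GTT CAC TCT CAG GTA ATA AAT GCT GAC CGG ATA ATG ATT CAA AAA — no ATG→stop ORF.
Frame 2: TTC ACT CTC AGG TAA TAA ATG CTG ACC GGA TAA TGA TTC AAA — ATG at 20, stop TAA at 32 → 15 nt.
Frame 3: TCA CTC TCA GGT AAT AAA TGC TGA CCG GAT AAT GAT TCA AAA — no ATG→stop ORF.
Longest: frame 2, positions 20–34, 15 nt = 5 codons = 4 aa. → 4 amino acids.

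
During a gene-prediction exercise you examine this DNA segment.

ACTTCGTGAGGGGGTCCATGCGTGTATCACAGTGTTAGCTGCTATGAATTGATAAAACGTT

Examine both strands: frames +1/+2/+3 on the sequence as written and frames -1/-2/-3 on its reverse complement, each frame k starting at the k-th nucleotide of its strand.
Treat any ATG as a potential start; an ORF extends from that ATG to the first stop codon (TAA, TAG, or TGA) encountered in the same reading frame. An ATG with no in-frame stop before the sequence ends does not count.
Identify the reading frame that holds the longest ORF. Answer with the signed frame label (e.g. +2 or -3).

+3

Reverse complement (5'→3'): AACGTTTTATCAATTCATAGCAGCTAACACTGTGATACACGCATGGACCCCCTCACGAAGT
Frame +1: ACT TCG TGA GGG GGT CCA TGC GTG TAT CAC AGT GTT AGC TGC TAT GAA TTG ATA AAA CGT — no ATG→stop ORF.
Frame +2: CTT CGT GAG GGG GTC CAT GCG TGT ATC ACA GTG TTA GCT GCT ATG AAT TGA TAA AAC GTT — ATG at 44, stop TGA at 50 → 9 nt.
Frame +3: TTC GTG AGG GGG TCC ATG CGT GTA TCA CAG TGT TAG CTG CTA TGA ATT GAT AAA ACG — ATG at 18, stop TAG at 36 → 21 nt.
Frame -1: AAC GTT TTA TCA ATT CAT AGC AGC TAA CAC TGT GAT ACA CGC ATG GAC CCC CTC ACG AAG — no ATG→stop ORF.
Frame -2: ACG TTT TAT CAA TTC ATA GCA GCT AAC ACT GTG ATA CAC GCA TGG ACC CCC TCA CGA AGT — no ATG→stop ORF.
Frame -3: CGT TTT ATC AAT TCA TAG CAG CTA ACA CTG TGA TAC ACG CAT GGA CCC CCT CAC GAA — no ATG→stop ORF.
Longest ORF is 21 nt in frame +3 (positions 18–38).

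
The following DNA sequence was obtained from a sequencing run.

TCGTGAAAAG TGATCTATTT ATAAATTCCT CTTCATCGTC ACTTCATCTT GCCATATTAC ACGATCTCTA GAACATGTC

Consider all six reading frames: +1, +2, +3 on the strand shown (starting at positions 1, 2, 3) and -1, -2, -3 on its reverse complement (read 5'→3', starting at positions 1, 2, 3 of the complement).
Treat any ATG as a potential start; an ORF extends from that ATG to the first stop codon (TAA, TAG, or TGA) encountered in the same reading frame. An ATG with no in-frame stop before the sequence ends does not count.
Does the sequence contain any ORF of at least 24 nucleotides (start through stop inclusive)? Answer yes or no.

Reverse complement (5'→3'): GACATGTTCTAGAGATCGTGTAATATGGCAAGATGAAGTGACGATGAAGAGGAATTTATAAATAGATCACTTTTCACGA
Frame +1: TCG TGA AAA GTG ATC TAT TTA TAA ATT CCT CTT CAT CGT CAC TTC ATC TTG CCA TAT TAC ACG ATC TCT AGA ACA TGT — no ATG→stop ORF.
Frame +2: CGT GAA AAG TGA TCT ATT TAT AAA TTC CTC TTC ATC GTC ACT TCA TCT TGC CAT ATT ACA CGA TCT CTA GAA CAT GTC — no ATG→stop ORF.
Frame +3: GTG AAA AGT GAT CTA TTT ATA AAT TCC TCT TCA TCG TCA CTT CAT CTT GCC ATA TTA CAC GAT CTC TAG AAC ATG — no ATG→stop ORF.
Frame -1: GAC ATG TTC TAG AGA TCG TGT AAT ATG GCA AGA TGA AGT GAC GAT GAA GAG GAA TTT ATA AAT AGA TCA CTT TTC ACG — ATG at 4, stop TAG at 10 → 9 nt; ATG at 25, stop TGA at 34 → 12 nt.
Frame -2: ACA TGT TCT AGA GAT CGT GTA ATA TGG CAA GAT GAA GTG ACG ATG AAG AGG AAT TTA TAA ATA GAT CAC TTT TCA CGA — ATG at 44, stop TAA at 59 → 18 nt.
Frame -3: CAT GTT CTA GAG ATC GTG TAA TAT GGC AAG ATG AAG TGA CGA TGA AGA GGA ATT TAT AAA TAG ATC ACT TTT CAC — ATG at 33, stop TGA at 39 → 9 nt.
Largest ORF found is 18 nucleotides < 24, so no.

no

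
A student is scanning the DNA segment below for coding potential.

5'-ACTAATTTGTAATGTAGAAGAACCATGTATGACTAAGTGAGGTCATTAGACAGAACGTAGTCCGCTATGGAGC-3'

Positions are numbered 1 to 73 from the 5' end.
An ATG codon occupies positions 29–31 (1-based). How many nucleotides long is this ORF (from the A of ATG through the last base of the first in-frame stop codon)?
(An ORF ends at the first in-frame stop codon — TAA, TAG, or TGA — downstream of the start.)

12

Codons from position 29: ATG (29–31), ACT (32–34), AAG (35–37), TGA (38–40).
TGA is the first in-frame stop; ORF spans 29–40, 12 nucleotides.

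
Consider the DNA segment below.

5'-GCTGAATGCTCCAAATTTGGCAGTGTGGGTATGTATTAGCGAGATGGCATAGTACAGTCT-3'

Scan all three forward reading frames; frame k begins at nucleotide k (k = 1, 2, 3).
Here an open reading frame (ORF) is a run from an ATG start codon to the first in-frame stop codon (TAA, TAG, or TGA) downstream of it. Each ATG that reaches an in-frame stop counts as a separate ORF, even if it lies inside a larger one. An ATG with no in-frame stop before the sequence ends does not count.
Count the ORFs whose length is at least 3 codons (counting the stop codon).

Frame 1: GCT GAA TGC TCC AAA TTT GGC AGT GTG GGT ATG TAT TAG CGA GAT GGC ATA GTA CAG TCT — ATG at 31, stop TAG at 37 → 9 nt.
Frame 2: CTG AAT GCT CCA AAT TTG GCA GTG TGG GTA TGT ATT AGC GAG ATG GCA TAG TAC AGT — ATG at 44, stop TAG at 50 → 9 nt.
Frame 3: TGA ATG CTC CAA ATT TGG CAG TGT GGG TAT GTA TTA GCG AGA TGG CAT AGT ACA GTC — no ATG→stop ORF.
ORFs ≥ 3 codons: frame 1 31–39 (3 codons), frame 2 44–52 (3 codons). Count = 2.

2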